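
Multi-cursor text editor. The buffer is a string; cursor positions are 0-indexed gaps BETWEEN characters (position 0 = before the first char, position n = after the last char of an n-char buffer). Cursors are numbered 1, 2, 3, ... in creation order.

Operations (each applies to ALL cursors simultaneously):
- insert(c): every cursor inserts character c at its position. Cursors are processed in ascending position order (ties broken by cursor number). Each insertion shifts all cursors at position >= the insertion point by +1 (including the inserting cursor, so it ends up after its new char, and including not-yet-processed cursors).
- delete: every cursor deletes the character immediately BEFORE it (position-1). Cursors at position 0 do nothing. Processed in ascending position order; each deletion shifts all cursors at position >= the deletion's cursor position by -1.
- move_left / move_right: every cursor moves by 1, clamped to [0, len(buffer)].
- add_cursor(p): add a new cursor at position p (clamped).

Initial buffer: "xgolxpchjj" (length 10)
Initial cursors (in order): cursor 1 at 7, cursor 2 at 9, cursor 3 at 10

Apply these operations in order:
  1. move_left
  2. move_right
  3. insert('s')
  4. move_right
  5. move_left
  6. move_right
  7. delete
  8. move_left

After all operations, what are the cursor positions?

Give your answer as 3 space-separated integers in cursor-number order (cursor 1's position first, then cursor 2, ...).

Answer: 7 9 9

Derivation:
After op 1 (move_left): buffer="xgolxpchjj" (len 10), cursors c1@6 c2@8 c3@9, authorship ..........
After op 2 (move_right): buffer="xgolxpchjj" (len 10), cursors c1@7 c2@9 c3@10, authorship ..........
After op 3 (insert('s')): buffer="xgolxpcshjsjs" (len 13), cursors c1@8 c2@11 c3@13, authorship .......1..2.3
After op 4 (move_right): buffer="xgolxpcshjsjs" (len 13), cursors c1@9 c2@12 c3@13, authorship .......1..2.3
After op 5 (move_left): buffer="xgolxpcshjsjs" (len 13), cursors c1@8 c2@11 c3@12, authorship .......1..2.3
After op 6 (move_right): buffer="xgolxpcshjsjs" (len 13), cursors c1@9 c2@12 c3@13, authorship .......1..2.3
After op 7 (delete): buffer="xgolxpcsjs" (len 10), cursors c1@8 c2@10 c3@10, authorship .......1.2
After op 8 (move_left): buffer="xgolxpcsjs" (len 10), cursors c1@7 c2@9 c3@9, authorship .......1.2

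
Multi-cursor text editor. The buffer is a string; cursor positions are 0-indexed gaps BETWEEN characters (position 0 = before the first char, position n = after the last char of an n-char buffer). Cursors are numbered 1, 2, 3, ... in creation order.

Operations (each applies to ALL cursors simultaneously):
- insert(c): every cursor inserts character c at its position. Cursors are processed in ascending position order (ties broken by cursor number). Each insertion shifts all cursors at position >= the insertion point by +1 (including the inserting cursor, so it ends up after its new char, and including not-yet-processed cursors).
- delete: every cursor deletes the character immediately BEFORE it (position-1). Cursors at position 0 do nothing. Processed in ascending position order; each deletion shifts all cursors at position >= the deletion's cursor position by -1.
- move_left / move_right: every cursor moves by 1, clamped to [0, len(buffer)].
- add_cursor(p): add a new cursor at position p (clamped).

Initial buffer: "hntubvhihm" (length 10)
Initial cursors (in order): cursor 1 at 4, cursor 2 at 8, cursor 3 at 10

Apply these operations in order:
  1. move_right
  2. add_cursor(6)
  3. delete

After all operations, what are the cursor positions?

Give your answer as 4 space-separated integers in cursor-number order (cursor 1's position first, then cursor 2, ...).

After op 1 (move_right): buffer="hntubvhihm" (len 10), cursors c1@5 c2@9 c3@10, authorship ..........
After op 2 (add_cursor(6)): buffer="hntubvhihm" (len 10), cursors c1@5 c4@6 c2@9 c3@10, authorship ..........
After op 3 (delete): buffer="hntuhi" (len 6), cursors c1@4 c4@4 c2@6 c3@6, authorship ......

Answer: 4 6 6 4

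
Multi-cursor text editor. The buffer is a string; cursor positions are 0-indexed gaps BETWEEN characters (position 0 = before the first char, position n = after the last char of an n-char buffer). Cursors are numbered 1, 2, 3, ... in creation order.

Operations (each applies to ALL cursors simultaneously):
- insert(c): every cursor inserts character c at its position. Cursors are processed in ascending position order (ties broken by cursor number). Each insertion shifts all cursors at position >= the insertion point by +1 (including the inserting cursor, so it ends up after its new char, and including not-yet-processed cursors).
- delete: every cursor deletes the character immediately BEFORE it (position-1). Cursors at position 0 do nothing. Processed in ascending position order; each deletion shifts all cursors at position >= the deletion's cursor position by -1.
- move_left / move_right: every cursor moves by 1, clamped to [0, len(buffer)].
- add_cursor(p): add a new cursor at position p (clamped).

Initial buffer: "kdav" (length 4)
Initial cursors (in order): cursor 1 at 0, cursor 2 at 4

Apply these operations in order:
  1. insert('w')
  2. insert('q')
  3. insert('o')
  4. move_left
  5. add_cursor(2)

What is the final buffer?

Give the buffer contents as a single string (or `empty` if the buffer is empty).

After op 1 (insert('w')): buffer="wkdavw" (len 6), cursors c1@1 c2@6, authorship 1....2
After op 2 (insert('q')): buffer="wqkdavwq" (len 8), cursors c1@2 c2@8, authorship 11....22
After op 3 (insert('o')): buffer="wqokdavwqo" (len 10), cursors c1@3 c2@10, authorship 111....222
After op 4 (move_left): buffer="wqokdavwqo" (len 10), cursors c1@2 c2@9, authorship 111....222
After op 5 (add_cursor(2)): buffer="wqokdavwqo" (len 10), cursors c1@2 c3@2 c2@9, authorship 111....222

Answer: wqokdavwqo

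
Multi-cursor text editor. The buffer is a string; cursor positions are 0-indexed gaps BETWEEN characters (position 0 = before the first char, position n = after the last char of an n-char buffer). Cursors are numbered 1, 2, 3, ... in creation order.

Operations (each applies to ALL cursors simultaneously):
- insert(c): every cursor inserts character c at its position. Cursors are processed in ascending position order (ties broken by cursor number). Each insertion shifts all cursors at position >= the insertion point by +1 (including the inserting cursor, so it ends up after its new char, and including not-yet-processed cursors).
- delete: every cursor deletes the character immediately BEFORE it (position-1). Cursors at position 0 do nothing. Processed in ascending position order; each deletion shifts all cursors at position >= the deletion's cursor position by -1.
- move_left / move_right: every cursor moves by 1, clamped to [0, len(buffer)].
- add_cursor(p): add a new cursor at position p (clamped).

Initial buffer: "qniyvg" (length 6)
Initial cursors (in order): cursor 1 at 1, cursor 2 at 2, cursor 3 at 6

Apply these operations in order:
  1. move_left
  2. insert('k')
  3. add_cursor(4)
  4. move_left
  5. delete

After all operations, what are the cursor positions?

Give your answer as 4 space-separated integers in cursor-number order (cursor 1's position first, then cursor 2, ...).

Answer: 0 1 4 1

Derivation:
After op 1 (move_left): buffer="qniyvg" (len 6), cursors c1@0 c2@1 c3@5, authorship ......
After op 2 (insert('k')): buffer="kqkniyvkg" (len 9), cursors c1@1 c2@3 c3@8, authorship 1.2....3.
After op 3 (add_cursor(4)): buffer="kqkniyvkg" (len 9), cursors c1@1 c2@3 c4@4 c3@8, authorship 1.2....3.
After op 4 (move_left): buffer="kqkniyvkg" (len 9), cursors c1@0 c2@2 c4@3 c3@7, authorship 1.2....3.
After op 5 (delete): buffer="kniykg" (len 6), cursors c1@0 c2@1 c4@1 c3@4, authorship 1...3.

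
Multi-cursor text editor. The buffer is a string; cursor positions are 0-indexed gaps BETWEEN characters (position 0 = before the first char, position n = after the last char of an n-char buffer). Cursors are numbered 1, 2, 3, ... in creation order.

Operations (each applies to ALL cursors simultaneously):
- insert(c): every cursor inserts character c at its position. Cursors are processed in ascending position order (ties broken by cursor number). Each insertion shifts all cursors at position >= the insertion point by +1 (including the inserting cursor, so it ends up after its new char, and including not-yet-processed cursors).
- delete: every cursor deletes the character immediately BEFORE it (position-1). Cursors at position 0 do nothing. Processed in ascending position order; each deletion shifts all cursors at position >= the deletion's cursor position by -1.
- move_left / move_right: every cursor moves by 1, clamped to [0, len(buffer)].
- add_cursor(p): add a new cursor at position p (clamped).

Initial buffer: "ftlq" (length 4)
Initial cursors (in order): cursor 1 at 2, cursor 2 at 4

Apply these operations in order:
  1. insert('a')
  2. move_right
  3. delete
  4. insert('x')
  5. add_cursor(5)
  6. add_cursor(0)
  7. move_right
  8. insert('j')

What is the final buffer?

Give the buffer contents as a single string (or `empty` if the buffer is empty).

Answer: fjtaxqjxjj

Derivation:
After op 1 (insert('a')): buffer="ftalqa" (len 6), cursors c1@3 c2@6, authorship ..1..2
After op 2 (move_right): buffer="ftalqa" (len 6), cursors c1@4 c2@6, authorship ..1..2
After op 3 (delete): buffer="ftaq" (len 4), cursors c1@3 c2@4, authorship ..1.
After op 4 (insert('x')): buffer="ftaxqx" (len 6), cursors c1@4 c2@6, authorship ..11.2
After op 5 (add_cursor(5)): buffer="ftaxqx" (len 6), cursors c1@4 c3@5 c2@6, authorship ..11.2
After op 6 (add_cursor(0)): buffer="ftaxqx" (len 6), cursors c4@0 c1@4 c3@5 c2@6, authorship ..11.2
After op 7 (move_right): buffer="ftaxqx" (len 6), cursors c4@1 c1@5 c2@6 c3@6, authorship ..11.2
After op 8 (insert('j')): buffer="fjtaxqjxjj" (len 10), cursors c4@2 c1@7 c2@10 c3@10, authorship .4.11.1223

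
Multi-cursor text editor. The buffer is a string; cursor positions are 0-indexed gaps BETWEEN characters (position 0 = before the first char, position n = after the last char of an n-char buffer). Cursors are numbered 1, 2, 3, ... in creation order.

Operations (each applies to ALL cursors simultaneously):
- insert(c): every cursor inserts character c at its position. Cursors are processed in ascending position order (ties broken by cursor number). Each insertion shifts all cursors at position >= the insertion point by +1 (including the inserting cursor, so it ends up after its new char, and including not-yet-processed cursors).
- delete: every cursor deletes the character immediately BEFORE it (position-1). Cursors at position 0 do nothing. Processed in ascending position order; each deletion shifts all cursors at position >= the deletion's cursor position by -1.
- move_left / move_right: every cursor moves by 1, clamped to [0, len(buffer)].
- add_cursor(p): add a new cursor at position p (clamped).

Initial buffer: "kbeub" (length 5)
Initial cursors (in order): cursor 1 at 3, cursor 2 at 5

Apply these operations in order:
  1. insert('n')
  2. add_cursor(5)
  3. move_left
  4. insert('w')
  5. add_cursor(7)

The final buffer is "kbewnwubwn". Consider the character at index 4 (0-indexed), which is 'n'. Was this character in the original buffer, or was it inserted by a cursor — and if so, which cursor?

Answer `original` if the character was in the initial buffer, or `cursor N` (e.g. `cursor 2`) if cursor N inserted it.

After op 1 (insert('n')): buffer="kbenubn" (len 7), cursors c1@4 c2@7, authorship ...1..2
After op 2 (add_cursor(5)): buffer="kbenubn" (len 7), cursors c1@4 c3@5 c2@7, authorship ...1..2
After op 3 (move_left): buffer="kbenubn" (len 7), cursors c1@3 c3@4 c2@6, authorship ...1..2
After op 4 (insert('w')): buffer="kbewnwubwn" (len 10), cursors c1@4 c3@6 c2@9, authorship ...113..22
After op 5 (add_cursor(7)): buffer="kbewnwubwn" (len 10), cursors c1@4 c3@6 c4@7 c2@9, authorship ...113..22
Authorship (.=original, N=cursor N): . . . 1 1 3 . . 2 2
Index 4: author = 1

Answer: cursor 1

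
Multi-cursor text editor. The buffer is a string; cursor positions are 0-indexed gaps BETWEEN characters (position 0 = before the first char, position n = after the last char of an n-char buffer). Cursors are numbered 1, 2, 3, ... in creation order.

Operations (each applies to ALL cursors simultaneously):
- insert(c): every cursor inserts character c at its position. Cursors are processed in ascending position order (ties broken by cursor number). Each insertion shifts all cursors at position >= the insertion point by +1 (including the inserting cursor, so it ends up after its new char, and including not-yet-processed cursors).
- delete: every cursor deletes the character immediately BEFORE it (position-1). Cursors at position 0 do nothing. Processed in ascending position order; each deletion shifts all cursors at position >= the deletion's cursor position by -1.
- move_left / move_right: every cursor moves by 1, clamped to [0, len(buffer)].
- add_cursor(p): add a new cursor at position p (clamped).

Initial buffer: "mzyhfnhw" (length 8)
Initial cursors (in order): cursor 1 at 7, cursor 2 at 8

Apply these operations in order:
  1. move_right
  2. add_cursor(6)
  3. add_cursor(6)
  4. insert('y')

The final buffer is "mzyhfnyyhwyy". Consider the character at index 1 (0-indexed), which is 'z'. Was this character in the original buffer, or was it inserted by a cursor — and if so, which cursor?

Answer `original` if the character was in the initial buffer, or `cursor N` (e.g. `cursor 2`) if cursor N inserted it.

After op 1 (move_right): buffer="mzyhfnhw" (len 8), cursors c1@8 c2@8, authorship ........
After op 2 (add_cursor(6)): buffer="mzyhfnhw" (len 8), cursors c3@6 c1@8 c2@8, authorship ........
After op 3 (add_cursor(6)): buffer="mzyhfnhw" (len 8), cursors c3@6 c4@6 c1@8 c2@8, authorship ........
After op 4 (insert('y')): buffer="mzyhfnyyhwyy" (len 12), cursors c3@8 c4@8 c1@12 c2@12, authorship ......34..12
Authorship (.=original, N=cursor N): . . . . . . 3 4 . . 1 2
Index 1: author = original

Answer: original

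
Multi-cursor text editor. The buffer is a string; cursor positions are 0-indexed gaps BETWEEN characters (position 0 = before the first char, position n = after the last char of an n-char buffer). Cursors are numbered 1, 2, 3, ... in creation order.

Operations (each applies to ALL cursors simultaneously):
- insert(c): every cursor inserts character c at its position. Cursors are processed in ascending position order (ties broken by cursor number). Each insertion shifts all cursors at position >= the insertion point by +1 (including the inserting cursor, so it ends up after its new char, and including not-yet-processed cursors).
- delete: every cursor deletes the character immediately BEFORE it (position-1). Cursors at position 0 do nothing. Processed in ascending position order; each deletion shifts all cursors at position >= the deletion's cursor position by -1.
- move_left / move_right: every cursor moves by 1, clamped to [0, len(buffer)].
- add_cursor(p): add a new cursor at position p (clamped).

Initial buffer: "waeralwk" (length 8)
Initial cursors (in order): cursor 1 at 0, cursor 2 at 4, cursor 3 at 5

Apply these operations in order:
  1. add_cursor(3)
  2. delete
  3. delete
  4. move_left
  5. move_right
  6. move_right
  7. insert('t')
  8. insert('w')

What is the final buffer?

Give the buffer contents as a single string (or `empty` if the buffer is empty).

Answer: lwttttwwwwk

Derivation:
After op 1 (add_cursor(3)): buffer="waeralwk" (len 8), cursors c1@0 c4@3 c2@4 c3@5, authorship ........
After op 2 (delete): buffer="walwk" (len 5), cursors c1@0 c2@2 c3@2 c4@2, authorship .....
After op 3 (delete): buffer="lwk" (len 3), cursors c1@0 c2@0 c3@0 c4@0, authorship ...
After op 4 (move_left): buffer="lwk" (len 3), cursors c1@0 c2@0 c3@0 c4@0, authorship ...
After op 5 (move_right): buffer="lwk" (len 3), cursors c1@1 c2@1 c3@1 c4@1, authorship ...
After op 6 (move_right): buffer="lwk" (len 3), cursors c1@2 c2@2 c3@2 c4@2, authorship ...
After op 7 (insert('t')): buffer="lwttttk" (len 7), cursors c1@6 c2@6 c3@6 c4@6, authorship ..1234.
After op 8 (insert('w')): buffer="lwttttwwwwk" (len 11), cursors c1@10 c2@10 c3@10 c4@10, authorship ..12341234.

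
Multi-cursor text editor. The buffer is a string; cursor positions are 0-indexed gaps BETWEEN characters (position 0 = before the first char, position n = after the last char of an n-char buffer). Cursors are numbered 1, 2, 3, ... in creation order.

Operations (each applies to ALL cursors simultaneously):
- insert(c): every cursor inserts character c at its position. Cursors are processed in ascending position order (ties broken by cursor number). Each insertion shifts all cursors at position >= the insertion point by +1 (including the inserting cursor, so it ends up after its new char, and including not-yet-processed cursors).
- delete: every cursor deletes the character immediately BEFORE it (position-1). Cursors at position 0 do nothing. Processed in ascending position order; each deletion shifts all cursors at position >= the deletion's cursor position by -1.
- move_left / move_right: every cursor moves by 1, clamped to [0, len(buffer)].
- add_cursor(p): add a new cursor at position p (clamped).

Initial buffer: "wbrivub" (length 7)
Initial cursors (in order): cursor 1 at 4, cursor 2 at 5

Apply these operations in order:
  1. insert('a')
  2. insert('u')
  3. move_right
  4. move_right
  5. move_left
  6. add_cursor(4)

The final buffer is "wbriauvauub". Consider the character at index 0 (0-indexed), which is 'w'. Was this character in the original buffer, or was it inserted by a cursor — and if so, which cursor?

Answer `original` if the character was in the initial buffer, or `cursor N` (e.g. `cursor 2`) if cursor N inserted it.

Answer: original

Derivation:
After op 1 (insert('a')): buffer="wbriavaub" (len 9), cursors c1@5 c2@7, authorship ....1.2..
After op 2 (insert('u')): buffer="wbriauvauub" (len 11), cursors c1@6 c2@9, authorship ....11.22..
After op 3 (move_right): buffer="wbriauvauub" (len 11), cursors c1@7 c2@10, authorship ....11.22..
After op 4 (move_right): buffer="wbriauvauub" (len 11), cursors c1@8 c2@11, authorship ....11.22..
After op 5 (move_left): buffer="wbriauvauub" (len 11), cursors c1@7 c2@10, authorship ....11.22..
After op 6 (add_cursor(4)): buffer="wbriauvauub" (len 11), cursors c3@4 c1@7 c2@10, authorship ....11.22..
Authorship (.=original, N=cursor N): . . . . 1 1 . 2 2 . .
Index 0: author = original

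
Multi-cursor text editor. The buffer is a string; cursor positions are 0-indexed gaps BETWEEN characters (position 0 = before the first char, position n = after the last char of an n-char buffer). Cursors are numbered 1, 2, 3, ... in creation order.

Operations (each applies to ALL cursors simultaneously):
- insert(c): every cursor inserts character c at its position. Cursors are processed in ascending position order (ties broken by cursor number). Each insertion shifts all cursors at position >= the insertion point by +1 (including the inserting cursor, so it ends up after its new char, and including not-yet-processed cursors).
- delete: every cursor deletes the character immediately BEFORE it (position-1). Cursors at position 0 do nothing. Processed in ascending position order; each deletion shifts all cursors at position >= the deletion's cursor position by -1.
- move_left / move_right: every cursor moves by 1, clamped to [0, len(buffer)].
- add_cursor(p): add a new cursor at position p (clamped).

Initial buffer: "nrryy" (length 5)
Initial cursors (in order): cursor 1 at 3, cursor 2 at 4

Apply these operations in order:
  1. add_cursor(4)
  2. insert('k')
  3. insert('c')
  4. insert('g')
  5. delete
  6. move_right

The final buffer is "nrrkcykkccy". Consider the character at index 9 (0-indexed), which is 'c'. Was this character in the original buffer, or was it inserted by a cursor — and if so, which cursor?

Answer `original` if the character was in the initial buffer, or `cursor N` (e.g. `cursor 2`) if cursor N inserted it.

Answer: cursor 3

Derivation:
After op 1 (add_cursor(4)): buffer="nrryy" (len 5), cursors c1@3 c2@4 c3@4, authorship .....
After op 2 (insert('k')): buffer="nrrkykky" (len 8), cursors c1@4 c2@7 c3@7, authorship ...1.23.
After op 3 (insert('c')): buffer="nrrkcykkccy" (len 11), cursors c1@5 c2@10 c3@10, authorship ...11.2323.
After op 4 (insert('g')): buffer="nrrkcgykkccggy" (len 14), cursors c1@6 c2@13 c3@13, authorship ...111.232323.
After op 5 (delete): buffer="nrrkcykkccy" (len 11), cursors c1@5 c2@10 c3@10, authorship ...11.2323.
After op 6 (move_right): buffer="nrrkcykkccy" (len 11), cursors c1@6 c2@11 c3@11, authorship ...11.2323.
Authorship (.=original, N=cursor N): . . . 1 1 . 2 3 2 3 .
Index 9: author = 3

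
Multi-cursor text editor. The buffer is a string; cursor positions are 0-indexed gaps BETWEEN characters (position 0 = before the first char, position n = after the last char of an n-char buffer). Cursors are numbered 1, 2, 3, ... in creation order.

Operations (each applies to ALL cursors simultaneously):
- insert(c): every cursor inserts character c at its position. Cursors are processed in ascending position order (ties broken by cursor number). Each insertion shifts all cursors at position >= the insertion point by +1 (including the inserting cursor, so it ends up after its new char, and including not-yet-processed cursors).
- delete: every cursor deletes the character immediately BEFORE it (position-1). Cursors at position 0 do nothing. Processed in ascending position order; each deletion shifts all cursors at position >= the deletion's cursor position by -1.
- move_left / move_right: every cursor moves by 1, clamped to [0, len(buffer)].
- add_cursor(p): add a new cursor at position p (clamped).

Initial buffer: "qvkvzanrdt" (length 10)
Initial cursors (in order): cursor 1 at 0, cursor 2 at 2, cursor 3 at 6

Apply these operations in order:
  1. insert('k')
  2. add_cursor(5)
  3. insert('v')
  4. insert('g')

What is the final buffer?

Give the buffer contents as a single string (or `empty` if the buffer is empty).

After op 1 (insert('k')): buffer="kqvkkvzaknrdt" (len 13), cursors c1@1 c2@4 c3@9, authorship 1..2....3....
After op 2 (add_cursor(5)): buffer="kqvkkvzaknrdt" (len 13), cursors c1@1 c2@4 c4@5 c3@9, authorship 1..2....3....
After op 3 (insert('v')): buffer="kvqvkvkvvzakvnrdt" (len 17), cursors c1@2 c2@6 c4@8 c3@13, authorship 11..22.4...33....
After op 4 (insert('g')): buffer="kvgqvkvgkvgvzakvgnrdt" (len 21), cursors c1@3 c2@8 c4@11 c3@17, authorship 111..222.44...333....

Answer: kvgqvkvgkvgvzakvgnrdt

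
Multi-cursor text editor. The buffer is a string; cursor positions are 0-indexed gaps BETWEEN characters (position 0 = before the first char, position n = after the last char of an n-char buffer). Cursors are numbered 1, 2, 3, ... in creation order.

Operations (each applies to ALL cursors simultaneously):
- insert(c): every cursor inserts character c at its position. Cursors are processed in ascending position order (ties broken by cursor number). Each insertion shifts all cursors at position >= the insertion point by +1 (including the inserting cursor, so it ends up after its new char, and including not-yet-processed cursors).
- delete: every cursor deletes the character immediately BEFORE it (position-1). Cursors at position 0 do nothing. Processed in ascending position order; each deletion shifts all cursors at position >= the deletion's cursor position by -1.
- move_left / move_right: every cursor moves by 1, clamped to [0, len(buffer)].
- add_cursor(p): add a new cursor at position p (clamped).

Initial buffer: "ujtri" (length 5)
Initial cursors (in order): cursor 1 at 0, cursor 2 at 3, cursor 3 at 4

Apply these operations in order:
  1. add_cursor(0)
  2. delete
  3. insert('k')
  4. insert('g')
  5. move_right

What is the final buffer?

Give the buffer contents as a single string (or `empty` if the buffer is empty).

Answer: kkggujkkggi

Derivation:
After op 1 (add_cursor(0)): buffer="ujtri" (len 5), cursors c1@0 c4@0 c2@3 c3@4, authorship .....
After op 2 (delete): buffer="uji" (len 3), cursors c1@0 c4@0 c2@2 c3@2, authorship ...
After op 3 (insert('k')): buffer="kkujkki" (len 7), cursors c1@2 c4@2 c2@6 c3@6, authorship 14..23.
After op 4 (insert('g')): buffer="kkggujkkggi" (len 11), cursors c1@4 c4@4 c2@10 c3@10, authorship 1414..2323.
After op 5 (move_right): buffer="kkggujkkggi" (len 11), cursors c1@5 c4@5 c2@11 c3@11, authorship 1414..2323.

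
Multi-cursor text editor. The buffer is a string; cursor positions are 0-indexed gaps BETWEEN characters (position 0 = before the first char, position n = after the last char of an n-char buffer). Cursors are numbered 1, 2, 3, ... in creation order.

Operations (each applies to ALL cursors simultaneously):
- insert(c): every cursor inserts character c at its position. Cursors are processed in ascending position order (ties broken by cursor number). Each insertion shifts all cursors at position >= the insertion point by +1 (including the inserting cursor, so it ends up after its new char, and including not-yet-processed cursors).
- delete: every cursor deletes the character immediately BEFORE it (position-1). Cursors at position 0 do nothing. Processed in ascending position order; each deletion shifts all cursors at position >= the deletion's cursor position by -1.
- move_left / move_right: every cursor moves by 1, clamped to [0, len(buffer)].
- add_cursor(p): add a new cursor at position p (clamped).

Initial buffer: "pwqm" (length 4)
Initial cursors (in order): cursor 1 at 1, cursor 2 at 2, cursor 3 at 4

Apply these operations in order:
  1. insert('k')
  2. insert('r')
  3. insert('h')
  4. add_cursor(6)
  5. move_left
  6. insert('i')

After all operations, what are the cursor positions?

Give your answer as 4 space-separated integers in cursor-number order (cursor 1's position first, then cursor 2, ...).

After op 1 (insert('k')): buffer="pkwkqmk" (len 7), cursors c1@2 c2@4 c3@7, authorship .1.2..3
After op 2 (insert('r')): buffer="pkrwkrqmkr" (len 10), cursors c1@3 c2@6 c3@10, authorship .11.22..33
After op 3 (insert('h')): buffer="pkrhwkrhqmkrh" (len 13), cursors c1@4 c2@8 c3@13, authorship .111.222..333
After op 4 (add_cursor(6)): buffer="pkrhwkrhqmkrh" (len 13), cursors c1@4 c4@6 c2@8 c3@13, authorship .111.222..333
After op 5 (move_left): buffer="pkrhwkrhqmkrh" (len 13), cursors c1@3 c4@5 c2@7 c3@12, authorship .111.222..333
After op 6 (insert('i')): buffer="pkrihwikrihqmkrih" (len 17), cursors c1@4 c4@7 c2@10 c3@16, authorship .1111.42222..3333

Answer: 4 10 16 7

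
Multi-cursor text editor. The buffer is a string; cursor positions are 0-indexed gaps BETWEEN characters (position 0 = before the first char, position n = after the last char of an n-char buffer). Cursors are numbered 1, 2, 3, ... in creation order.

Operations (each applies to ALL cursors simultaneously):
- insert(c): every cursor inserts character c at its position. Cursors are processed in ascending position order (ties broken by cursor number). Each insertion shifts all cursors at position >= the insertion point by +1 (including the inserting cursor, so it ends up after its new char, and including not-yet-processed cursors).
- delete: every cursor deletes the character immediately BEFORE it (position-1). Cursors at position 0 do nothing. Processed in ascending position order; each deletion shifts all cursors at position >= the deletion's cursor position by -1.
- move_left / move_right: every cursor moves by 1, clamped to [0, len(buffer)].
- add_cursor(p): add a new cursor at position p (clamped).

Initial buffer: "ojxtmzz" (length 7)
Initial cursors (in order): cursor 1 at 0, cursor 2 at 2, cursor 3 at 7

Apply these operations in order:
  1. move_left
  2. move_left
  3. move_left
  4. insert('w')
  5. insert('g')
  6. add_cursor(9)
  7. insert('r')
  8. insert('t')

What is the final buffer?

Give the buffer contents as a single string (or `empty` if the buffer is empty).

Answer: wwggrrttojxtwrtgrtmzz

Derivation:
After op 1 (move_left): buffer="ojxtmzz" (len 7), cursors c1@0 c2@1 c3@6, authorship .......
After op 2 (move_left): buffer="ojxtmzz" (len 7), cursors c1@0 c2@0 c3@5, authorship .......
After op 3 (move_left): buffer="ojxtmzz" (len 7), cursors c1@0 c2@0 c3@4, authorship .......
After op 4 (insert('w')): buffer="wwojxtwmzz" (len 10), cursors c1@2 c2@2 c3@7, authorship 12....3...
After op 5 (insert('g')): buffer="wwggojxtwgmzz" (len 13), cursors c1@4 c2@4 c3@10, authorship 1212....33...
After op 6 (add_cursor(9)): buffer="wwggojxtwgmzz" (len 13), cursors c1@4 c2@4 c4@9 c3@10, authorship 1212....33...
After op 7 (insert('r')): buffer="wwggrrojxtwrgrmzz" (len 17), cursors c1@6 c2@6 c4@12 c3@14, authorship 121212....3433...
After op 8 (insert('t')): buffer="wwggrrttojxtwrtgrtmzz" (len 21), cursors c1@8 c2@8 c4@15 c3@18, authorship 12121212....344333...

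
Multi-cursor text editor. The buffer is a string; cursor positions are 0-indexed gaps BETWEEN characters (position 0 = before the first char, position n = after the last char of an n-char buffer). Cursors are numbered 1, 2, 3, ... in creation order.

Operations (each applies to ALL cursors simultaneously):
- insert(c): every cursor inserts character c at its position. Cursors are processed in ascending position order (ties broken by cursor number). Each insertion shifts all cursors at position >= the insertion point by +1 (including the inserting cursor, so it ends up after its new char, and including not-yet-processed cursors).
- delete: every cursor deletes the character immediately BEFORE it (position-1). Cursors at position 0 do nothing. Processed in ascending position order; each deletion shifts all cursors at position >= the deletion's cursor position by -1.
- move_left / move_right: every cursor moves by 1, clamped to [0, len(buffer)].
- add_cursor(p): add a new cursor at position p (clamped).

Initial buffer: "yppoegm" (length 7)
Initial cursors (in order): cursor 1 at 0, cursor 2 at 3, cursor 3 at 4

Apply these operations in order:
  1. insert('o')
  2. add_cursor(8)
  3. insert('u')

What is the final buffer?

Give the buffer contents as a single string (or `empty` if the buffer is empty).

After op 1 (insert('o')): buffer="oyppoooegm" (len 10), cursors c1@1 c2@5 c3@7, authorship 1...2.3...
After op 2 (add_cursor(8)): buffer="oyppoooegm" (len 10), cursors c1@1 c2@5 c3@7 c4@8, authorship 1...2.3...
After op 3 (insert('u')): buffer="ouyppouooueugm" (len 14), cursors c1@2 c2@7 c3@10 c4@12, authorship 11...22.33.4..

Answer: ouyppouooueugm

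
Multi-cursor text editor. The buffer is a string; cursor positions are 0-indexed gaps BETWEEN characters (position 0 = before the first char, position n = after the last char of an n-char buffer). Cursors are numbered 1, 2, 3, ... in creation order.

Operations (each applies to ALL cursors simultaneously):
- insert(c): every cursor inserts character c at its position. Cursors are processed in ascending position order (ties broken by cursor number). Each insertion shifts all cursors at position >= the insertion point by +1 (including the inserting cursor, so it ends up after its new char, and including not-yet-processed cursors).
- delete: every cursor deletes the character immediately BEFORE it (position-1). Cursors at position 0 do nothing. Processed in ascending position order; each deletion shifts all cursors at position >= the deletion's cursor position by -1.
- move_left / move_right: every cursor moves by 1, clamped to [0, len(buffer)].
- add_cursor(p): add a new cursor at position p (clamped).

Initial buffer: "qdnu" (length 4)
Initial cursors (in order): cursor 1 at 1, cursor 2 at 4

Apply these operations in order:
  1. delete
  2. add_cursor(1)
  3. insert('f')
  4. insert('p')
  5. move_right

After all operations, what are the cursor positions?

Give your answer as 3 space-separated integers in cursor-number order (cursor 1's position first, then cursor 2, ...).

Answer: 3 8 6

Derivation:
After op 1 (delete): buffer="dn" (len 2), cursors c1@0 c2@2, authorship ..
After op 2 (add_cursor(1)): buffer="dn" (len 2), cursors c1@0 c3@1 c2@2, authorship ..
After op 3 (insert('f')): buffer="fdfnf" (len 5), cursors c1@1 c3@3 c2@5, authorship 1.3.2
After op 4 (insert('p')): buffer="fpdfpnfp" (len 8), cursors c1@2 c3@5 c2@8, authorship 11.33.22
After op 5 (move_right): buffer="fpdfpnfp" (len 8), cursors c1@3 c3@6 c2@8, authorship 11.33.22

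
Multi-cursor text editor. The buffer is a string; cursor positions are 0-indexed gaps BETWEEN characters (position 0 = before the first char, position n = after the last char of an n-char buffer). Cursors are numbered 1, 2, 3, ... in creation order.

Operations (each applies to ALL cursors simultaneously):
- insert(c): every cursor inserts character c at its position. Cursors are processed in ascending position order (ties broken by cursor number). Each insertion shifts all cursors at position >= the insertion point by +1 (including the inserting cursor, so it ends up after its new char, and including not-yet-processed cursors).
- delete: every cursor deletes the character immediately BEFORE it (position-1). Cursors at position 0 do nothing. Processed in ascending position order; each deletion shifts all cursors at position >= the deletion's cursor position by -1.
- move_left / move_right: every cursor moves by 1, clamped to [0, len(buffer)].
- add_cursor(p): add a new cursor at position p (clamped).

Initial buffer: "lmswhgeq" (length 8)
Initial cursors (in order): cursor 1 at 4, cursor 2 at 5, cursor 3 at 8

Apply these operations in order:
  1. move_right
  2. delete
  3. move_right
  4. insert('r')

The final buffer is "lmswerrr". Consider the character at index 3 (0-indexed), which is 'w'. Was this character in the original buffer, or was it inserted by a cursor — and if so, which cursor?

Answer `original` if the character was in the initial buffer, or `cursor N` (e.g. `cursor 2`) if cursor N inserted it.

After op 1 (move_right): buffer="lmswhgeq" (len 8), cursors c1@5 c2@6 c3@8, authorship ........
After op 2 (delete): buffer="lmswe" (len 5), cursors c1@4 c2@4 c3@5, authorship .....
After op 3 (move_right): buffer="lmswe" (len 5), cursors c1@5 c2@5 c3@5, authorship .....
After op 4 (insert('r')): buffer="lmswerrr" (len 8), cursors c1@8 c2@8 c3@8, authorship .....123
Authorship (.=original, N=cursor N): . . . . . 1 2 3
Index 3: author = original

Answer: original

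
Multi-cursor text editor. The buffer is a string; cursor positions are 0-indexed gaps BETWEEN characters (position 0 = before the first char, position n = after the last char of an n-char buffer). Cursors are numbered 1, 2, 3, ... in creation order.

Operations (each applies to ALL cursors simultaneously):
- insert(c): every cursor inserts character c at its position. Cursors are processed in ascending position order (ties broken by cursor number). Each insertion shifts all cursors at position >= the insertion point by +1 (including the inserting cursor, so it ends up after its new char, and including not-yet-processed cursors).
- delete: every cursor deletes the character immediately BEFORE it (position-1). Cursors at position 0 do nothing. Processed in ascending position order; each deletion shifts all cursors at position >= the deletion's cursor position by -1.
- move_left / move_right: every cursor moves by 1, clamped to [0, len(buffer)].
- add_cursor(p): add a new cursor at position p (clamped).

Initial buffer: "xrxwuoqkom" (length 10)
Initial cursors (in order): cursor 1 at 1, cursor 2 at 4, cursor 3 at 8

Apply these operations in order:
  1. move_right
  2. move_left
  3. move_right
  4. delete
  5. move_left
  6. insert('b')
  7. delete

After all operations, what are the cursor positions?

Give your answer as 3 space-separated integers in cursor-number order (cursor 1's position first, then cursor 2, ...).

Answer: 0 2 5

Derivation:
After op 1 (move_right): buffer="xrxwuoqkom" (len 10), cursors c1@2 c2@5 c3@9, authorship ..........
After op 2 (move_left): buffer="xrxwuoqkom" (len 10), cursors c1@1 c2@4 c3@8, authorship ..........
After op 3 (move_right): buffer="xrxwuoqkom" (len 10), cursors c1@2 c2@5 c3@9, authorship ..........
After op 4 (delete): buffer="xxwoqkm" (len 7), cursors c1@1 c2@3 c3@6, authorship .......
After op 5 (move_left): buffer="xxwoqkm" (len 7), cursors c1@0 c2@2 c3@5, authorship .......
After op 6 (insert('b')): buffer="bxxbwoqbkm" (len 10), cursors c1@1 c2@4 c3@8, authorship 1..2...3..
After op 7 (delete): buffer="xxwoqkm" (len 7), cursors c1@0 c2@2 c3@5, authorship .......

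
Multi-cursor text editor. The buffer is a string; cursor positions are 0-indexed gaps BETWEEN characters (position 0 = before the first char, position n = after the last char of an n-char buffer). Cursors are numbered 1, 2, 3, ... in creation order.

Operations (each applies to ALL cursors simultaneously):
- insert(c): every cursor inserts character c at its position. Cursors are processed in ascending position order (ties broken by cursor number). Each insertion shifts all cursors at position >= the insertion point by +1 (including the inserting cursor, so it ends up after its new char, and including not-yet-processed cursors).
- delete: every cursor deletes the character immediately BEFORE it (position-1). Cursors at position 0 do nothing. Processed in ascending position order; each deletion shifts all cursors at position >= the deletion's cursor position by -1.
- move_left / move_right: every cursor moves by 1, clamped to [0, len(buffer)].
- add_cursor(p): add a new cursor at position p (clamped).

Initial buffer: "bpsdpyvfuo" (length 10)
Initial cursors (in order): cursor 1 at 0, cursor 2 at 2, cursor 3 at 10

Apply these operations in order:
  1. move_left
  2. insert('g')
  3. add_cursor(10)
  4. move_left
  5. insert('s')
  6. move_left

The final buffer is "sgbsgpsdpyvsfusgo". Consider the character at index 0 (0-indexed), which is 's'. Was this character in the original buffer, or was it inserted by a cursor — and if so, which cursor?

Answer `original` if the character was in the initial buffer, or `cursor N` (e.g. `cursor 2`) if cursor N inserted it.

After op 1 (move_left): buffer="bpsdpyvfuo" (len 10), cursors c1@0 c2@1 c3@9, authorship ..........
After op 2 (insert('g')): buffer="gbgpsdpyvfugo" (len 13), cursors c1@1 c2@3 c3@12, authorship 1.2........3.
After op 3 (add_cursor(10)): buffer="gbgpsdpyvfugo" (len 13), cursors c1@1 c2@3 c4@10 c3@12, authorship 1.2........3.
After op 4 (move_left): buffer="gbgpsdpyvfugo" (len 13), cursors c1@0 c2@2 c4@9 c3@11, authorship 1.2........3.
After op 5 (insert('s')): buffer="sgbsgpsdpyvsfusgo" (len 17), cursors c1@1 c2@4 c4@12 c3@15, authorship 11.22......4..33.
After op 6 (move_left): buffer="sgbsgpsdpyvsfusgo" (len 17), cursors c1@0 c2@3 c4@11 c3@14, authorship 11.22......4..33.
Authorship (.=original, N=cursor N): 1 1 . 2 2 . . . . . . 4 . . 3 3 .
Index 0: author = 1

Answer: cursor 1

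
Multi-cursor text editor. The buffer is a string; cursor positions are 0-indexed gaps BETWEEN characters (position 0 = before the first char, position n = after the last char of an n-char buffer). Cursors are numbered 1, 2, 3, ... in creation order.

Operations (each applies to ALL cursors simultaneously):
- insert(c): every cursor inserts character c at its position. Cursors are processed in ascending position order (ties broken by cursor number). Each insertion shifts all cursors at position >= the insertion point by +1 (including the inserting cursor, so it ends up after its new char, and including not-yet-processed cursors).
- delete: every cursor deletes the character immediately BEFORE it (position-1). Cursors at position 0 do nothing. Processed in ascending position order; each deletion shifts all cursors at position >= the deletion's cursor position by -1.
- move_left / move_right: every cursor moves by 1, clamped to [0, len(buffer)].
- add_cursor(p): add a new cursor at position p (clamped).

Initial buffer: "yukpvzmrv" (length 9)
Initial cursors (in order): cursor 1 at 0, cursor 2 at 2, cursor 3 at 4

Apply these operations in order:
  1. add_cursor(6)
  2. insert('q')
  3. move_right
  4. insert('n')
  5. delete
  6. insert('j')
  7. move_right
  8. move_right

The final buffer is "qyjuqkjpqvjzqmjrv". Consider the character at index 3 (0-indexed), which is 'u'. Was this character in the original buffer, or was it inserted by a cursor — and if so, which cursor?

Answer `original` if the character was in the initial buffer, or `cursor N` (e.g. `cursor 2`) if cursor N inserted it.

Answer: original

Derivation:
After op 1 (add_cursor(6)): buffer="yukpvzmrv" (len 9), cursors c1@0 c2@2 c3@4 c4@6, authorship .........
After op 2 (insert('q')): buffer="qyuqkpqvzqmrv" (len 13), cursors c1@1 c2@4 c3@7 c4@10, authorship 1..2..3..4...
After op 3 (move_right): buffer="qyuqkpqvzqmrv" (len 13), cursors c1@2 c2@5 c3@8 c4@11, authorship 1..2..3..4...
After op 4 (insert('n')): buffer="qynuqknpqvnzqmnrv" (len 17), cursors c1@3 c2@7 c3@11 c4@15, authorship 1.1.2.2.3.3.4.4..
After op 5 (delete): buffer="qyuqkpqvzqmrv" (len 13), cursors c1@2 c2@5 c3@8 c4@11, authorship 1..2..3..4...
After op 6 (insert('j')): buffer="qyjuqkjpqvjzqmjrv" (len 17), cursors c1@3 c2@7 c3@11 c4@15, authorship 1.1.2.2.3.3.4.4..
After op 7 (move_right): buffer="qyjuqkjpqvjzqmjrv" (len 17), cursors c1@4 c2@8 c3@12 c4@16, authorship 1.1.2.2.3.3.4.4..
After op 8 (move_right): buffer="qyjuqkjpqvjzqmjrv" (len 17), cursors c1@5 c2@9 c3@13 c4@17, authorship 1.1.2.2.3.3.4.4..
Authorship (.=original, N=cursor N): 1 . 1 . 2 . 2 . 3 . 3 . 4 . 4 . .
Index 3: author = original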